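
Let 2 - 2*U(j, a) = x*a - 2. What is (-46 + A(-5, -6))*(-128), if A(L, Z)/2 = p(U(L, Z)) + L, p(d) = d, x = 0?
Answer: 6656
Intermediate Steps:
U(j, a) = 2 (U(j, a) = 1 - (0*a - 2)/2 = 1 - (0 - 2)/2 = 1 - ½*(-2) = 1 + 1 = 2)
A(L, Z) = 4 + 2*L (A(L, Z) = 2*(2 + L) = 4 + 2*L)
(-46 + A(-5, -6))*(-128) = (-46 + (4 + 2*(-5)))*(-128) = (-46 + (4 - 10))*(-128) = (-46 - 6)*(-128) = -52*(-128) = 6656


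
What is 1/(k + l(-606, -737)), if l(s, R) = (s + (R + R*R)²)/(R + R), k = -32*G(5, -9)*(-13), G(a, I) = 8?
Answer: -737/147113784273 ≈ -5.0097e-9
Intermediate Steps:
k = 3328 (k = -32*8*(-13) = -256*(-13) = 3328)
l(s, R) = (s + (R + R²)²)/(2*R) (l(s, R) = (s + (R + R²)²)/((2*R)) = (s + (R + R²)²)*(1/(2*R)) = (s + (R + R²)²)/(2*R))
1/(k + l(-606, -737)) = 1/(3328 + (½)*(-606 + (-737)²*(1 - 737)²)/(-737)) = 1/(3328 + (½)*(-1/737)*(-606 + 543169*(-736)²)) = 1/(3328 + (½)*(-1/737)*(-606 + 543169*541696)) = 1/(3328 + (½)*(-1/737)*(-606 + 294232474624)) = 1/(3328 + (½)*(-1/737)*294232474018) = 1/(3328 - 147116237009/737) = 1/(-147113784273/737) = -737/147113784273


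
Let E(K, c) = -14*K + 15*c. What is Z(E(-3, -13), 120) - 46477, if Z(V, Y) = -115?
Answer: -46592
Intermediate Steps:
Z(E(-3, -13), 120) - 46477 = -115 - 46477 = -46592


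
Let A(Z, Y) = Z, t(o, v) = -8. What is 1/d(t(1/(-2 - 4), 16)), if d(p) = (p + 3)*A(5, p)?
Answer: -1/25 ≈ -0.040000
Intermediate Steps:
d(p) = 15 + 5*p (d(p) = (p + 3)*5 = (3 + p)*5 = 15 + 5*p)
1/d(t(1/(-2 - 4), 16)) = 1/(15 + 5*(-8)) = 1/(15 - 40) = 1/(-25) = -1/25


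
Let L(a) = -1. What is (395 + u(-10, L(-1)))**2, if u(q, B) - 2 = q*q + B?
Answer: 246016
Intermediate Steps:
u(q, B) = 2 + B + q**2 (u(q, B) = 2 + (q*q + B) = 2 + (q**2 + B) = 2 + (B + q**2) = 2 + B + q**2)
(395 + u(-10, L(-1)))**2 = (395 + (2 - 1 + (-10)**2))**2 = (395 + (2 - 1 + 100))**2 = (395 + 101)**2 = 496**2 = 246016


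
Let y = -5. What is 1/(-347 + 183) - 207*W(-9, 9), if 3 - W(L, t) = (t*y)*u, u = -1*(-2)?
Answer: -3157165/164 ≈ -19251.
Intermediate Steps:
u = 2
W(L, t) = 3 + 10*t (W(L, t) = 3 - t*(-5)*2 = 3 - (-5*t)*2 = 3 - (-10)*t = 3 + 10*t)
1/(-347 + 183) - 207*W(-9, 9) = 1/(-347 + 183) - 207*(3 + 10*9) = 1/(-164) - 207*(3 + 90) = -1/164 - 207*93 = -1/164 - 19251 = -3157165/164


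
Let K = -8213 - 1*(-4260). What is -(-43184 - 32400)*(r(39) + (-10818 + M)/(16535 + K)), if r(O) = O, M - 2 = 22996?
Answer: 6334921792/2097 ≈ 3.0209e+6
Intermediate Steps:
M = 22998 (M = 2 + 22996 = 22998)
K = -3953 (K = -8213 + 4260 = -3953)
-(-43184 - 32400)*(r(39) + (-10818 + M)/(16535 + K)) = -(-43184 - 32400)*(39 + (-10818 + 22998)/(16535 - 3953)) = -(-75584)*(39 + 12180/12582) = -(-75584)*(39 + 12180*(1/12582)) = -(-75584)*(39 + 2030/2097) = -(-75584)*83813/2097 = -1*(-6334921792/2097) = 6334921792/2097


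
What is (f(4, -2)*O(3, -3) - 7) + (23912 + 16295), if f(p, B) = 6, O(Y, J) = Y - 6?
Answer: 40182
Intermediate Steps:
O(Y, J) = -6 + Y
(f(4, -2)*O(3, -3) - 7) + (23912 + 16295) = (6*(-6 + 3) - 7) + (23912 + 16295) = (6*(-3) - 7) + 40207 = (-18 - 7) + 40207 = -25 + 40207 = 40182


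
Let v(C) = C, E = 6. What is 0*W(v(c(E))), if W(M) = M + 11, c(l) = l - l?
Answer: 0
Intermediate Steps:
c(l) = 0
W(M) = 11 + M
0*W(v(c(E))) = 0*(11 + 0) = 0*11 = 0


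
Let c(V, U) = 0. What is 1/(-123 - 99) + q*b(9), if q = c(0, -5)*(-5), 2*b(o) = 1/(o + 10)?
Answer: -1/222 ≈ -0.0045045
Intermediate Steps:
b(o) = 1/(2*(10 + o)) (b(o) = 1/(2*(o + 10)) = 1/(2*(10 + o)))
q = 0 (q = 0*(-5) = 0)
1/(-123 - 99) + q*b(9) = 1/(-123 - 99) + 0*(1/(2*(10 + 9))) = 1/(-222) + 0*((½)/19) = -1/222 + 0*((½)*(1/19)) = -1/222 + 0*(1/38) = -1/222 + 0 = -1/222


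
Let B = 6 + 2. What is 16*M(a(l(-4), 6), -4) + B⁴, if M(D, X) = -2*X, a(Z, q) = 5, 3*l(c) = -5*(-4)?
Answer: 4224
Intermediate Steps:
l(c) = 20/3 (l(c) = (-5*(-4))/3 = (⅓)*20 = 20/3)
B = 8
16*M(a(l(-4), 6), -4) + B⁴ = 16*(-2*(-4)) + 8⁴ = 16*8 + 4096 = 128 + 4096 = 4224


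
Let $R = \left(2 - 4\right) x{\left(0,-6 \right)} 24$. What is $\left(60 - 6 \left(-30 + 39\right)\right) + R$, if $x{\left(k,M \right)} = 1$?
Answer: $-42$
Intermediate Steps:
$R = -48$ ($R = \left(2 - 4\right) 1 \cdot 24 = \left(-2\right) 1 \cdot 24 = \left(-2\right) 24 = -48$)
$\left(60 - 6 \left(-30 + 39\right)\right) + R = \left(60 - 6 \left(-30 + 39\right)\right) - 48 = \left(60 - 54\right) - 48 = 6 - 48 = -42$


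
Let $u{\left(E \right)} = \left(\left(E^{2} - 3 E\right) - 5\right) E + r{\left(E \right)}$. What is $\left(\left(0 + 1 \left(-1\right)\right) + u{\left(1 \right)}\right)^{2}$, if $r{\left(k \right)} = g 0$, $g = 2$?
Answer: $64$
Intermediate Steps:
$r{\left(k \right)} = 0$ ($r{\left(k \right)} = 2 \cdot 0 = 0$)
$u{\left(E \right)} = E \left(-5 + E^{2} - 3 E\right)$ ($u{\left(E \right)} = \left(\left(E^{2} - 3 E\right) - 5\right) E + 0 = \left(-5 + E^{2} - 3 E\right) E + 0 = E \left(-5 + E^{2} - 3 E\right) + 0 = E \left(-5 + E^{2} - 3 E\right)$)
$\left(\left(0 + 1 \left(-1\right)\right) + u{\left(1 \right)}\right)^{2} = \left(\left(0 + 1 \left(-1\right)\right) + 1 \left(-5 + 1^{2} - 3\right)\right)^{2} = \left(\left(0 - 1\right) + 1 \left(-5 + 1 - 3\right)\right)^{2} = \left(-1 + 1 \left(-7\right)\right)^{2} = \left(-1 - 7\right)^{2} = \left(-8\right)^{2} = 64$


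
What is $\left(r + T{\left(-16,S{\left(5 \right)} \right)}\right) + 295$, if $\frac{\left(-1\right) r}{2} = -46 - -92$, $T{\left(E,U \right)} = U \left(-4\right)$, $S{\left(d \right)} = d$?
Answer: $183$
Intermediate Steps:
$T{\left(E,U \right)} = - 4 U$
$r = -92$ ($r = - 2 \left(-46 - -92\right) = - 2 \left(-46 + 92\right) = \left(-2\right) 46 = -92$)
$\left(r + T{\left(-16,S{\left(5 \right)} \right)}\right) + 295 = \left(-92 - 20\right) + 295 = -112 + 295 = 183$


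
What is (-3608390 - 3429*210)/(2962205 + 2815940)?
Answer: -865696/1155629 ≈ -0.74911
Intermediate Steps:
(-3608390 - 3429*210)/(2962205 + 2815940) = (-3608390 - 720090)/5778145 = -4328480*1/5778145 = -865696/1155629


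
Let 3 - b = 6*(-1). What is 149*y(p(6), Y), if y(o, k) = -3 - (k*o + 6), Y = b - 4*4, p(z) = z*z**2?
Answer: 223947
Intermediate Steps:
b = 9 (b = 3 - 6*(-1) = 3 - 1*(-6) = 3 + 6 = 9)
p(z) = z**3
Y = -7 (Y = 9 - 4*4 = 9 - 16 = -7)
y(o, k) = -9 - k*o (y(o, k) = -3 - (6 + k*o) = -3 + (-6 - k*o) = -9 - k*o)
149*y(p(6), Y) = 149*(-9 - 1*(-7)*6**3) = 149*(-9 - 1*(-7)*216) = 149*(-9 + 1512) = 149*1503 = 223947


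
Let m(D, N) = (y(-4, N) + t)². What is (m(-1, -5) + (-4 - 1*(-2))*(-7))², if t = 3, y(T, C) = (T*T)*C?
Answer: 35319249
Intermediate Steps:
y(T, C) = C*T² (y(T, C) = T²*C = C*T²)
m(D, N) = (3 + 16*N)² (m(D, N) = (N*(-4)² + 3)² = (N*16 + 3)² = (16*N + 3)² = (3 + 16*N)²)
(m(-1, -5) + (-4 - 1*(-2))*(-7))² = ((3 + 16*(-5))² + (-4 - 1*(-2))*(-7))² = ((3 - 80)² + (-4 + 2)*(-7))² = ((-77)² - 2*(-7))² = (5929 + 14)² = 5943² = 35319249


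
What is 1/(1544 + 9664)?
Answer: 1/11208 ≈ 8.9222e-5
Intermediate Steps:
1/(1544 + 9664) = 1/11208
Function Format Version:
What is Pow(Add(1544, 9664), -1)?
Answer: Rational(1, 11208) ≈ 8.9222e-5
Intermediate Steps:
Pow(Add(1544, 9664), -1) = Pow(11208, -1) = Rational(1, 11208)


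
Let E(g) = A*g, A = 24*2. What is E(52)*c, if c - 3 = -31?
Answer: -69888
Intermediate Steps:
A = 48
E(g) = 48*g
c = -28 (c = 3 - 31 = -28)
E(52)*c = (48*52)*(-28) = 2496*(-28) = -69888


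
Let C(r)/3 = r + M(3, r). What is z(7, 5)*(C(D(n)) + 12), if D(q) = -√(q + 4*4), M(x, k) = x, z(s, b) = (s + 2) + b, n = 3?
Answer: 294 - 42*√19 ≈ 110.93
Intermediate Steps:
z(s, b) = 2 + b + s (z(s, b) = (2 + s) + b = 2 + b + s)
D(q) = -√(16 + q) (D(q) = -√(q + 16) = -√(16 + q))
C(r) = 9 + 3*r (C(r) = 3*(r + 3) = 3*(3 + r) = 9 + 3*r)
z(7, 5)*(C(D(n)) + 12) = (2 + 5 + 7)*((9 + 3*(-√(16 + 3))) + 12) = 14*((9 + 3*(-√19)) + 12) = 14*((9 - 3*√19) + 12) = 14*(21 - 3*√19) = 294 - 42*√19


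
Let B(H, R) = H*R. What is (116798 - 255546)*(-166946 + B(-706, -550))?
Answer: -30712424792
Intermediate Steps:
(116798 - 255546)*(-166946 + B(-706, -550)) = (116798 - 255546)*(-166946 - 706*(-550)) = -138748*(-166946 + 388300) = -138748*221354 = -30712424792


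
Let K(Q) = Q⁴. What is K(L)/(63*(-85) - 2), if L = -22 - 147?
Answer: -815730721/5357 ≈ -1.5227e+5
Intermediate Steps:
L = -169
K(L)/(63*(-85) - 2) = (-169)⁴/(63*(-85) - 2) = 815730721/(-5355 - 2) = 815730721/(-5357) = 815730721*(-1/5357) = -815730721/5357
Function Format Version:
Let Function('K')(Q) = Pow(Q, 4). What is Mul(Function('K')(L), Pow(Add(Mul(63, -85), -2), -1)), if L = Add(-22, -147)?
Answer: Rational(-815730721, 5357) ≈ -1.5227e+5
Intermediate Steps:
L = -169
Mul(Function('K')(L), Pow(Add(Mul(63, -85), -2), -1)) = Mul(Pow(-169, 4), Pow(Add(Mul(63, -85), -2), -1)) = Mul(815730721, Pow(Add(-5355, -2), -1)) = Mul(815730721, Pow(-5357, -1)) = Mul(815730721, Rational(-1, 5357)) = Rational(-815730721, 5357)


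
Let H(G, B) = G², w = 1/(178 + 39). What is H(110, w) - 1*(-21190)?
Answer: 33290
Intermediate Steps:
w = 1/217 ≈ 0.0046083
H(110, w) - 1*(-21190) = 110² - 1*(-21190) = 12100 + 21190 = 33290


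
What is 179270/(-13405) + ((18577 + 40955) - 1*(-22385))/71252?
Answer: -333578533/27289516 ≈ -12.224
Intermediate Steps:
179270/(-13405) + ((18577 + 40955) - 1*(-22385))/71252 = 179270*(-1/13405) + (59532 + 22385)*(1/71252) = -5122/383 + 81917*(1/71252) = -5122/383 + 81917/71252 = -333578533/27289516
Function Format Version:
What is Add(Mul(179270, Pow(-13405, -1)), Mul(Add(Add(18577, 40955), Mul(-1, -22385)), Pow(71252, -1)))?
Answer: Rational(-333578533, 27289516) ≈ -12.224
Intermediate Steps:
Add(Mul(179270, Pow(-13405, -1)), Mul(Add(Add(18577, 40955), Mul(-1, -22385)), Pow(71252, -1))) = Add(Mul(179270, Rational(-1, 13405)), Mul(Add(59532, 22385), Rational(1, 71252))) = Add(Rational(-5122, 383), Mul(81917, Rational(1, 71252))) = Add(Rational(-5122, 383), Rational(81917, 71252)) = Rational(-333578533, 27289516)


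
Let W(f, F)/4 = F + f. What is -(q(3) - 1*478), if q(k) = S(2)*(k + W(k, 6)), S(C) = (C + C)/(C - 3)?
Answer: 634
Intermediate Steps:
W(f, F) = 4*F + 4*f (W(f, F) = 4*(F + f) = 4*F + 4*f)
S(C) = 2*C/(-3 + C) (S(C) = (2*C)/(-3 + C) = 2*C/(-3 + C))
q(k) = -96 - 20*k (q(k) = (2*2/(-3 + 2))*(k + (4*6 + 4*k)) = (2*2/(-1))*(k + (24 + 4*k)) = (2*2*(-1))*(24 + 5*k) = -4*(24 + 5*k) = -96 - 20*k)
-(q(3) - 1*478) = -((-96 - 20*3) - 1*478) = -((-96 - 60) - 478) = -(-156 - 478) = -1*(-634) = 634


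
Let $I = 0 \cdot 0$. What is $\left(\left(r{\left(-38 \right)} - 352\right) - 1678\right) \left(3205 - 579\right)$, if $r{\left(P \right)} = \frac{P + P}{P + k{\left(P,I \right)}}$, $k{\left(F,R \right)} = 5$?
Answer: $- \frac{175716164}{33} \approx -5.3247 \cdot 10^{6}$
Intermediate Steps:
$I = 0$
$r{\left(P \right)} = \frac{2 P}{5 + P}$ ($r{\left(P \right)} = \frac{P + P}{P + 5} = \frac{2 P}{5 + P}$)
$\left(\left(r{\left(-38 \right)} - 352\right) - 1678\right) \left(3205 - 579\right) = \left(\left(2 \left(-38\right) \frac{1}{5 - 38} - 352\right) - 1678\right) \left(3205 - 579\right) = \left(\left(2 \left(-38\right) \frac{1}{-33} - 352\right) - 1678\right) 2626 = \left(\left(2 \left(-38\right) \left(- \frac{1}{33}\right) - 352\right) - 1678\right) 2626 = \left(\left(\frac{76}{33} - 352\right) - 1678\right) 2626 = \left(- \frac{11540}{33} - 1678\right) 2626 = \left(- \frac{66914}{33}\right) 2626 = - \frac{175716164}{33}$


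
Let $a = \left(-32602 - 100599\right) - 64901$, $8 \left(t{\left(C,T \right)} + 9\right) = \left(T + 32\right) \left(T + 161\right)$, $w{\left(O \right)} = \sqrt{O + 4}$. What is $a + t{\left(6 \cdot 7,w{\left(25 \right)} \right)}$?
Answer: $- \frac{1579707}{8} + \frac{193 \sqrt{29}}{8} \approx -1.9733 \cdot 10^{5}$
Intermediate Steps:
$w{\left(O \right)} = \sqrt{4 + O}$
$t{\left(C,T \right)} = -9 + \frac{\left(32 + T\right) \left(161 + T\right)}{8}$ ($t{\left(C,T \right)} = -9 + \frac{\left(T + 32\right) \left(T + 161\right)}{8} = -9 + \frac{\left(32 + T\right) \left(161 + T\right)}{8}$)
$a = -198102$ ($a = -133201 - 64901 = -198102$)
$a + t{\left(6 \cdot 7,w{\left(25 \right)} \right)} = -198102 + \left(635 + \frac{\left(\sqrt{4 + 25}\right)^{2}}{8} + \frac{193 \sqrt{4 + 25}}{8}\right) = -198102 + \left(635 + \frac{\left(\sqrt{29}\right)^{2}}{8} + \frac{193 \sqrt{29}}{8}\right) = -198102 + \left(635 + \frac{1}{8} \cdot 29 + \frac{193 \sqrt{29}}{8}\right) = -198102 + \left(635 + \frac{29}{8} + \frac{193 \sqrt{29}}{8}\right) = -198102 + \left(\frac{5109}{8} + \frac{193 \sqrt{29}}{8}\right) = - \frac{1579707}{8} + \frac{193 \sqrt{29}}{8}$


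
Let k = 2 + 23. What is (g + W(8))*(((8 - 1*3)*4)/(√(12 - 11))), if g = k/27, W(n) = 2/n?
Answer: 635/27 ≈ 23.519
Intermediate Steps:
k = 25
g = 25/27 ≈ 0.92593
(g + W(8))*(((8 - 1*3)*4)/(√(12 - 11))) = (25/27 + 2/8)*(((8 - 1*3)*4)/(√(12 - 11))) = (25/27 + 2*(⅛))*(((8 - 3)*4)/(√1)) = (25/27 + ¼)*((5*4)/1) = 127*(20*1)/108 = (127/108)*20 = 635/27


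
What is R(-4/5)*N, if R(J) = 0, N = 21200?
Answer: 0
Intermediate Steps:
R(-4/5)*N = 0*21200 = 0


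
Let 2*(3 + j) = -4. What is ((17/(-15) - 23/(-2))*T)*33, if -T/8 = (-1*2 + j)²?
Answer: -670516/5 ≈ -1.3410e+5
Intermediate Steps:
j = -5 (j = -3 + (½)*(-4) = -3 - 2 = -5)
T = -392 (T = -8*(-1*2 - 5)² = -8*(-2 - 5)² = -8*(-7)² = -8*49 = -392)
((17/(-15) - 23/(-2))*T)*33 = ((17/(-15) - 23/(-2))*(-392))*33 = ((17*(-1/15) - 23*(-½))*(-392))*33 = ((-17/15 + 23/2)*(-392))*33 = ((311/30)*(-392))*33 = -60956/15*33 = -670516/5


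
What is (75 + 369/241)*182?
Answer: 3356808/241 ≈ 13929.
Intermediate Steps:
(75 + 369/241)*182 = (18444/241)*182 = 3356808/241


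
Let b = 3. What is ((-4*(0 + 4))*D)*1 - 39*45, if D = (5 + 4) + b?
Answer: -1947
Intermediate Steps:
D = 12 (D = (5 + 4) + 3 = 9 + 3 = 12)
((-4*(0 + 4))*D)*1 - 39*45 = (-4*(0 + 4)*12)*1 - 39*45 = (-4*4*12)*1 - 1755 = -16*12*1 - 1755 = -192*1 - 1755 = -192 - 1755 = -1947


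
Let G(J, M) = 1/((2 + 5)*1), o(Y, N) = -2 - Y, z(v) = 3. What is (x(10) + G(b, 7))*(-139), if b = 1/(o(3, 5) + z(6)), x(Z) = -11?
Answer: 10564/7 ≈ 1509.1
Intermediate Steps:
b = -½ (b = 1/((-2 - 1*3) + 3) = 1/((-2 - 3) + 3) = 1/(-5 + 3) = 1/(-2) = -½ ≈ -0.50000)
G(J, M) = ⅐ (G(J, M) = 1/(7*1) = 1/7 = ⅐)
(x(10) + G(b, 7))*(-139) = (-11 + ⅐)*(-139) = -76/7*(-139) = 10564/7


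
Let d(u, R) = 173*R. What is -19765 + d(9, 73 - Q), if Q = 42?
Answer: -14402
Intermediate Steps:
-19765 + d(9, 73 - Q) = -19765 + 173*(73 - 1*42) = -19765 + 173*(73 - 42) = -19765 + 173*31 = -19765 + 5363 = -14402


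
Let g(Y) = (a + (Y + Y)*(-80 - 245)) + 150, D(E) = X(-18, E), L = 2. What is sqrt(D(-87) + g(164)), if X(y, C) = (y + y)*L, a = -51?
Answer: I*sqrt(106573) ≈ 326.46*I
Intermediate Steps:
X(y, C) = 4*y (X(y, C) = (y + y)*2 = (2*y)*2 = 4*y)
D(E) = -72 (D(E) = 4*(-18) = -72)
g(Y) = 99 - 650*Y (g(Y) = (-51 + (Y + Y)*(-80 - 245)) + 150 = (-51 + (2*Y)*(-325)) + 150 = (-51 - 650*Y) + 150 = 99 - 650*Y)
sqrt(D(-87) + g(164)) = sqrt(-72 + (99 - 650*164)) = sqrt(-72 + (99 - 106600)) = sqrt(-72 - 106501) = sqrt(-106573) = I*sqrt(106573)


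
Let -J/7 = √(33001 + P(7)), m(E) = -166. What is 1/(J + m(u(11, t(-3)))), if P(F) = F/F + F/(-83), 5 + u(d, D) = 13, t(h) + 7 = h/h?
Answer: 13778/131931643 - 21*√25261133/131931643 ≈ -0.00069558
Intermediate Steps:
t(h) = -6 (t(h) = -7 + h/h = -7 + 1 = -6)
u(d, D) = 8 (u(d, D) = -5 + 13 = 8)
P(F) = 1 - F/83 (P(F) = 1 + F*(-1/83) = 1 - F/83)
J = -21*√25261133/83 (J = -7*√(33001 + (1 - 1/83*7)) = -7*√(33001 + (1 - 7/83)) = -7*√(33001 + 76/83) = -21*√25261133/83 ≈ -1271.7)
1/(J + m(u(11, t(-3)))) = 1/(-21*√25261133/83 - 166) = 1/(-166 - 21*√25261133/83)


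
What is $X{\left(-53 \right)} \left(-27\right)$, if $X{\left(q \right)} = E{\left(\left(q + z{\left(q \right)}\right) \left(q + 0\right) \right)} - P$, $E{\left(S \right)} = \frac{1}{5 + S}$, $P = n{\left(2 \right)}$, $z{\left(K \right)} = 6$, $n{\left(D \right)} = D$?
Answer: $\frac{44919}{832} \approx 53.989$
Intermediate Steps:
$P = 2$
$X{\left(q \right)} = -2 + \frac{1}{5 + q \left(6 + q\right)}$ ($X{\left(q \right)} = \frac{1}{5 + \left(q + 6\right) \left(q + 0\right)} - 2 = \frac{1}{5 + \left(6 + q\right) q} - 2 = \frac{1}{5 + q \left(6 + q\right)} - 2 = -2 + \frac{1}{5 + q \left(6 + q\right)}$)
$X{\left(-53 \right)} \left(-27\right) = \left(-2 + \frac{1}{5 - 53 \left(6 - 53\right)}\right) \left(-27\right) = \left(-2 + \frac{1}{5 - -2491}\right) \left(-27\right) = \left(-2 + \frac{1}{5 + 2491}\right) \left(-27\right) = \left(-2 + \frac{1}{2496}\right) \left(-27\right) = \left(- \frac{4991}{2496}\right) \left(-27\right) = \frac{44919}{832}$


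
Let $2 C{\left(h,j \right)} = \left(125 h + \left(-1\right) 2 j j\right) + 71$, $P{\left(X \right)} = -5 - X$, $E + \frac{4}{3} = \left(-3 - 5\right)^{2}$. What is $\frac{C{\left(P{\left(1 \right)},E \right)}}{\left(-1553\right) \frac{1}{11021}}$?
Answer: $\frac{846401779}{27954} \approx 30278.0$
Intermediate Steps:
$E = \frac{188}{3}$ ($E = - \frac{4}{3} + \left(-3 - 5\right)^{2} = - \frac{4}{3} + \left(-8\right)^{2} = - \frac{4}{3} + 64 = \frac{188}{3} \approx 62.667$)
$C{\left(h,j \right)} = \frac{71}{2} - j^{2} + \frac{125 h}{2}$ ($C{\left(h,j \right)} = \frac{\left(125 h + \left(-1\right) 2 j j\right) + 71}{2} = \frac{\left(125 h + - 2 j j\right) + 71}{2} = \frac{\left(125 h - 2 j^{2}\right) + 71}{2} = \frac{\left(- 2 j^{2} + 125 h\right) + 71}{2} = \frac{71 - 2 j^{2} + 125 h}{2} = \frac{71}{2} - j^{2} + \frac{125 h}{2}$)
$\frac{C{\left(P{\left(1 \right)},E \right)}}{\left(-1553\right) \frac{1}{11021}} = \frac{\frac{71}{2} - \left(\frac{188}{3}\right)^{2} + \frac{125 \left(-5 - 1\right)}{2}}{\left(-1553\right) \frac{1}{11021}} = \frac{\frac{71}{2} - \frac{35344}{9} + \frac{125 \left(-5 - 1\right)}{2}}{\left(-1553\right) \frac{1}{11021}} = \frac{\frac{71}{2} - \frac{35344}{9} + \frac{125}{2} \left(-6\right)}{- \frac{1553}{11021}} = \left(\frac{71}{2} - \frac{35344}{9} - 375\right) \left(- \frac{11021}{1553}\right) = \left(- \frac{76799}{18}\right) \left(- \frac{11021}{1553}\right) = \frac{846401779}{27954}$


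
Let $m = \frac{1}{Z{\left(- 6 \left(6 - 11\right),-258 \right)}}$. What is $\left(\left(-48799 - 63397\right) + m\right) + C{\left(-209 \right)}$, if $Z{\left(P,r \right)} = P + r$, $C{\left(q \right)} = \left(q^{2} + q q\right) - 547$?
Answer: $- \frac{5786869}{228} \approx -25381.0$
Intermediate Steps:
$C{\left(q \right)} = -547 + 2 q^{2}$ ($C{\left(q \right)} = \left(q^{2} + q^{2}\right) - 547 = 2 q^{2} - 547 = -547 + 2 q^{2}$)
$m = - \frac{1}{228}$ ($m = \frac{1}{- 6 \left(6 - 11\right) - 258} = \frac{1}{\left(-6\right) \left(-5\right) - 258} = \frac{1}{30 - 258} = \frac{1}{-228} = - \frac{1}{228} \approx -0.004386$)
$\left(\left(-48799 - 63397\right) + m\right) + C{\left(-209 \right)} = \left(\left(-48799 - 63397\right) - \frac{1}{228}\right) - \left(547 - 2 \left(-209\right)^{2}\right) = \left(-112196 - \frac{1}{228}\right) + \left(-547 + 2 \cdot 43681\right) = - \frac{25580689}{228} + \left(-547 + 87362\right) = - \frac{25580689}{228} + 86815 = - \frac{5786869}{228}$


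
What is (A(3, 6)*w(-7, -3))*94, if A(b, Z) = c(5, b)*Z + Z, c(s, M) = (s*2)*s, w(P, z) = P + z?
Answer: -287640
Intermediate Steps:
c(s, M) = 2*s² (c(s, M) = (2*s)*s = 2*s²)
A(b, Z) = 51*Z (A(b, Z) = (2*5²)*Z + Z = (2*25)*Z + Z = 50*Z + Z = 51*Z)
(A(3, 6)*w(-7, -3))*94 = ((51*6)*(-7 - 3))*94 = (306*(-10))*94 = -3060*94 = -287640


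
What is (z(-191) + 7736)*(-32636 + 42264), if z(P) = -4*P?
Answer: 81838000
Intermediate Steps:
(z(-191) + 7736)*(-32636 + 42264) = (-4*(-191) + 7736)*(-32636 + 42264) = (764 + 7736)*9628 = 8500*9628 = 81838000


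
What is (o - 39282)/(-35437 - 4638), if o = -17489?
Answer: 56771/40075 ≈ 1.4166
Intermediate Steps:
(o - 39282)/(-35437 - 4638) = (-17489 - 39282)/(-35437 - 4638) = -56771/(-40075) = -56771*(-1/40075) = 56771/40075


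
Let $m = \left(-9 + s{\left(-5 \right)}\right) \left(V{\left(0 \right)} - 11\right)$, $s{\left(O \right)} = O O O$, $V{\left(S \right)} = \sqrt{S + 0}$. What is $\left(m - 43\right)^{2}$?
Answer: $2047761$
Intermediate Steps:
$V{\left(S \right)} = \sqrt{S}$
$s{\left(O \right)} = O^{3}$ ($s{\left(O \right)} = O^{2} O = O^{3}$)
$m = 1474$ ($m = \left(-9 + \left(-5\right)^{3}\right) \left(\sqrt{0} - 11\right) = \left(-9 - 125\right) \left(0 - 11\right) = \left(-134\right) \left(-11\right) = 1474$)
$\left(m - 43\right)^{2} = \left(1474 - 43\right)^{2} = 1431^{2} = 2047761$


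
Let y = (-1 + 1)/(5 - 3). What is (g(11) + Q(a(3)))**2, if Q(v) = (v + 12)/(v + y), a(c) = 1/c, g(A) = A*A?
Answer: 24964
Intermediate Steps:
g(A) = A**2
y = 0 (y = 0/2 = 0*(1/2) = 0)
Q(v) = (12 + v)/v (Q(v) = (v + 12)/(v + 0) = (12 + v)/v)
(g(11) + Q(a(3)))**2 = (11**2 + (12 + 1/3)/(1/3))**2 = (121 + (12 + 1/3)/(1/3))**2 = (121 + 3*(37/3))**2 = (121 + 37)**2 = 158**2 = 24964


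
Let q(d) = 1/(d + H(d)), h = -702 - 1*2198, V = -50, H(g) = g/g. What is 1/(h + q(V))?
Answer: -49/142101 ≈ -0.00034482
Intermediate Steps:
H(g) = 1
h = -2900 (h = -702 - 2198 = -2900)
q(d) = 1/(1 + d) (q(d) = 1/(d + 1) = 1/(1 + d))
1/(h + q(V)) = 1/(-2900 + 1/(1 - 50)) = 1/(-2900 + 1/(-49)) = 1/(-2900 - 1/49) = 1/(-142101/49) = -49/142101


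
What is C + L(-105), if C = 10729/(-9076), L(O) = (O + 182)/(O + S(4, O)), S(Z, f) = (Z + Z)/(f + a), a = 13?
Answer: -42005589/21936692 ≈ -1.9149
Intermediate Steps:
S(Z, f) = 2*Z/(13 + f) (S(Z, f) = (Z + Z)/(f + 13) = (2*Z)/(13 + f) = 2*Z/(13 + f))
L(O) = (182 + O)/(O + 8/(13 + O)) (L(O) = (O + 182)/(O + 2*4/(13 + O)) = (182 + O)/(O + 8/(13 + O)))
C = -10729/9076 (C = 10729*(-1/9076) = -10729/9076 ≈ -1.1821)
C + L(-105) = -10729/9076 + (13 - 105)*(182 - 105)/(8 - 105*(13 - 105)) = -10729/9076 - 92*77/(8 - 105*(-92)) = -10729/9076 - 92*77/(8 + 9660) = -10729/9076 - 92*77/9668 = -10729/9076 + (1/9668)*(-92)*77 = -10729/9076 - 1771/2417 = -42005589/21936692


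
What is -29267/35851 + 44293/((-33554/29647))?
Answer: -47078886549839/1202944454 ≈ -39136.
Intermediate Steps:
-29267/35851 + 44293/((-33554/29647)) = -29267*1/35851 + 44293/((-33554*1/29647)) = -29267/35851 + 44293/(-33554/29647) = -29267/35851 + 44293*(-29647/33554) = -29267/35851 - 1313154571/33554 = -47078886549839/1202944454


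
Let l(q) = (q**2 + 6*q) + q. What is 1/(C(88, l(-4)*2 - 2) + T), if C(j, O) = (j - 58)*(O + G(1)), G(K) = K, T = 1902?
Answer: 1/1152 ≈ 0.00086806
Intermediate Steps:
l(q) = q**2 + 7*q
C(j, O) = (1 + O)*(-58 + j) (C(j, O) = (j - 58)*(O + 1) = (-58 + j)*(1 + O) = (1 + O)*(-58 + j))
1/(C(88, l(-4)*2 - 2) + T) = 1/((-58 + 88 - 58*(-4*(7 - 4)*2 - 2) + (-4*(7 - 4)*2 - 2)*88) + 1902) = 1/((-58 + 88 - 58*(-4*3*2 - 2) + (-4*3*2 - 2)*88) + 1902) = 1/((-58 + 88 - 58*(-12*2 - 2) + (-12*2 - 2)*88) + 1902) = 1/((-58 + 88 - 58*(-24 - 2) + (-24 - 2)*88) + 1902) = 1/((-58 + 88 - 58*(-26) - 26*88) + 1902) = 1/((-58 + 88 + 1508 - 2288) + 1902) = 1/(-750 + 1902) = 1/1152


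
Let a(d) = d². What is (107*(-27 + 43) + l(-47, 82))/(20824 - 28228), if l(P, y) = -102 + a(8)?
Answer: -279/1234 ≈ -0.22609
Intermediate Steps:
l(P, y) = -38 (l(P, y) = -102 + 8² = -102 + 64 = -38)
(107*(-27 + 43) + l(-47, 82))/(20824 - 28228) = (107*(-27 + 43) - 38)/(20824 - 28228) = (107*16 - 38)/(-7404) = (1712 - 38)*(-1/7404) = 1674*(-1/7404) = -279/1234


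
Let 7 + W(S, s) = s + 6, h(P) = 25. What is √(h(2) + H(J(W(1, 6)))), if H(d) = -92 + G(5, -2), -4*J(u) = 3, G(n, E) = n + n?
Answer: I*√57 ≈ 7.5498*I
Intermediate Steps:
W(S, s) = -1 + s (W(S, s) = -7 + (s + 6) = -7 + (6 + s) = -1 + s)
G(n, E) = 2*n
J(u) = -¾ (J(u) = -¼*3 = -¾)
H(d) = -82 (H(d) = -92 + 2*5 = -92 + 10 = -82)
√(h(2) + H(J(W(1, 6)))) = √(25 - 82) = √(-57) = I*√57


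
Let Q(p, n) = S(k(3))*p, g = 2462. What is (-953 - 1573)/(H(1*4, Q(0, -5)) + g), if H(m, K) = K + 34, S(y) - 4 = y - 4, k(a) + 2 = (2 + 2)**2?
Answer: -421/416 ≈ -1.0120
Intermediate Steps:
k(a) = 14 (k(a) = -2 + (2 + 2)**2 = -2 + 4**2 = -2 + 16 = 14)
S(y) = y (S(y) = 4 + (y - 4) = 4 + (-4 + y) = y)
Q(p, n) = 14*p
H(m, K) = 34 + K
(-953 - 1573)/(H(1*4, Q(0, -5)) + g) = (-953 - 1573)/((34 + 14*0) + 2462) = -2526/((34 + 0) + 2462) = -2526/(34 + 2462) = -2526/2496 = -2526*1/2496 = -421/416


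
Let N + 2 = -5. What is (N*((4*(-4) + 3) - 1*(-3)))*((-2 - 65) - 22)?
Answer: -6230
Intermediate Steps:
N = -7 (N = -2 - 5 = -7)
(N*((4*(-4) + 3) - 1*(-3)))*((-2 - 65) - 22) = (-7*((4*(-4) + 3) - 1*(-3)))*((-2 - 65) - 22) = (-7*((-16 + 3) + 3))*(-67 - 22) = -7*(-13 + 3)*(-89) = -7*(-10)*(-89) = 70*(-89) = -6230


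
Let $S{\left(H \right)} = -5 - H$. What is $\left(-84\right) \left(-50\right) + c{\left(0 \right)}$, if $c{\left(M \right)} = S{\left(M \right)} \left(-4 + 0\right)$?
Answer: $4220$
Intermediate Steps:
$c{\left(M \right)} = 20 + 4 M$ ($c{\left(M \right)} = \left(-5 - M\right) \left(-4 + 0\right) = \left(-5 - M\right) \left(-4\right) = 20 + 4 M$)
$\left(-84\right) \left(-50\right) + c{\left(0 \right)} = \left(-84\right) \left(-50\right) + \left(20 + 4 \cdot 0\right) = 4200 + \left(20 + 0\right) = 4200 + 20 = 4220$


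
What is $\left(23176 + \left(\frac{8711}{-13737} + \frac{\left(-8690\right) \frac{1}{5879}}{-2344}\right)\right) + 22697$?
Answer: $\frac{4341843001740985}{94650512556} \approx 45872.0$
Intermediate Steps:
$\left(23176 + \left(\frac{8711}{-13737} + \frac{\left(-8690\right) \frac{1}{5879}}{-2344}\right)\right) + 22697 = \left(23176 + \left(8711 \left(- \frac{1}{13737}\right) + \left(-8690\right) \frac{1}{5879} \left(- \frac{1}{2344}\right)\right)\right) + 22697 = \left(23176 - \frac{59960740403}{94650512556}\right) + 22697 = \frac{2193560318257453}{94650512556} + 22697 = \frac{4341843001740985}{94650512556}$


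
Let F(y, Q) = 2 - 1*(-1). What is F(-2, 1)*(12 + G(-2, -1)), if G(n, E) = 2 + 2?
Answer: 48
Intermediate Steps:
G(n, E) = 4
F(y, Q) = 3 (F(y, Q) = 2 + 1 = 3)
F(-2, 1)*(12 + G(-2, -1)) = 3*(12 + 4) = 3*16 = 48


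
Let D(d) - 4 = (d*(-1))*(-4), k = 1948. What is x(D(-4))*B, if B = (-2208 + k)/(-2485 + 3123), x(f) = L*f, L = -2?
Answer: -3120/319 ≈ -9.7806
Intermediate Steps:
D(d) = 4 + 4*d (D(d) = 4 + (d*(-1))*(-4) = 4 - d*(-4) = 4 + 4*d)
x(f) = -2*f
B = -130/319 (B = (-2208 + 1948)/(-2485 + 3123) = -260/638 = -260*1/638 = -130/319 ≈ -0.40752)
x(D(-4))*B = -2*(4 + 4*(-4))*(-130/319) = -2*(4 - 16)*(-130/319) = -2*(-12)*(-130/319) = 24*(-130/319) = -3120/319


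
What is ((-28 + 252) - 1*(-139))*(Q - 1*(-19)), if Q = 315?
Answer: 121242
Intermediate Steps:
((-28 + 252) - 1*(-139))*(Q - 1*(-19)) = ((-28 + 252) - 1*(-139))*(315 - 1*(-19)) = (224 + 139)*(315 + 19) = 363*334 = 121242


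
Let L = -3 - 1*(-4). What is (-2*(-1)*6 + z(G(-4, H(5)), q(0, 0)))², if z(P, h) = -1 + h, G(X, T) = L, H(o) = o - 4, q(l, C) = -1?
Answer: 100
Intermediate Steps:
L = 1 (L = -3 + 4 = 1)
H(o) = -4 + o
G(X, T) = 1
(-2*(-1)*6 + z(G(-4, H(5)), q(0, 0)))² = (-2*(-1)*6 + (-1 - 1))² = (2*6 - 2)² = (12 - 2)² = 10² = 100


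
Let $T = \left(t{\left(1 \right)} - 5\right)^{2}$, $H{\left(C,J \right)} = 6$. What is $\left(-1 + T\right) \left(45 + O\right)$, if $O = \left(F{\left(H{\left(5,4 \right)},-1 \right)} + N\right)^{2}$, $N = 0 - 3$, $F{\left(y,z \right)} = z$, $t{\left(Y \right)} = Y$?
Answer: $915$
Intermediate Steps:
$N = -3$
$T = 16$ ($T = \left(1 - 5\right)^{2} = \left(-4\right)^{2} = 16$)
$O = 16$ ($O = \left(-1 - 3\right)^{2} = \left(-4\right)^{2} = 16$)
$\left(-1 + T\right) \left(45 + O\right) = \left(-1 + 16\right) \left(45 + 16\right) = 15 \cdot 61 = 915$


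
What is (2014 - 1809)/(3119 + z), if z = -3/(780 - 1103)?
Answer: 13243/201488 ≈ 0.065726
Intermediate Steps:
z = 3/323 (z = -3/(-323) = -1/323*(-3) = 3/323 ≈ 0.0092879)
(2014 - 1809)/(3119 + z) = (2014 - 1809)/(3119 + 3/323) = 205/(1007440/323) = 205*(323/1007440) = 13243/201488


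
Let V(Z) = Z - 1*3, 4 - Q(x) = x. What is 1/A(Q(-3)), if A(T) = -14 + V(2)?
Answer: -1/15 ≈ -0.066667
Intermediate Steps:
Q(x) = 4 - x
V(Z) = -3 + Z (V(Z) = Z - 3 = -3 + Z)
A(T) = -15 (A(T) = -14 + (-3 + 2) = -14 - 1 = -15)
1/A(Q(-3)) = 1/(-15) = -1/15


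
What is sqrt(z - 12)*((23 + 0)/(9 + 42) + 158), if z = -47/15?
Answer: 8081*I*sqrt(3405)/765 ≈ 616.4*I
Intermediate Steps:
z = -47/15 (z = -47*1/15 = -47/15 ≈ -3.1333)
sqrt(z - 12)*((23 + 0)/(9 + 42) + 158) = sqrt(-47/15 - 12)*((23 + 0)/(9 + 42) + 158) = sqrt(-227/15)*(23/51 + 158) = (I*sqrt(3405)/15)*(23*(1/51) + 158) = (I*sqrt(3405)/15)*(23/51 + 158) = (I*sqrt(3405)/15)*(8081/51) = 8081*I*sqrt(3405)/765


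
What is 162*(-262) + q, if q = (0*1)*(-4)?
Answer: -42444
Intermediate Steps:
q = 0 (q = 0*(-4) = 0)
162*(-262) + q = 162*(-262) + 0 = -42444 + 0 = -42444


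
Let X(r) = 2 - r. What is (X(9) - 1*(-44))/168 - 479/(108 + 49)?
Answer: -74663/26376 ≈ -2.8307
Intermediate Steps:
(X(9) - 1*(-44))/168 - 479/(108 + 49) = ((2 - 1*9) - 1*(-44))/168 - 479/(108 + 49) = ((2 - 9) + 44)*(1/168) - 479/157 = (-7 + 44)*(1/168) - 479*1/157 = 37*(1/168) - 479/157 = 37/168 - 479/157 = -74663/26376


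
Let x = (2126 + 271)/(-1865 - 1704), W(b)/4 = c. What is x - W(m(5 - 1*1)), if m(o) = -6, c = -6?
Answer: 83259/3569 ≈ 23.328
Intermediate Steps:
W(b) = -24 (W(b) = 4*(-6) = -24)
x = -2397/3569 (x = 2397/(-3569) = 2397*(-1/3569) = -2397/3569 ≈ -0.67162)
x - W(m(5 - 1*1)) = -2397/3569 - 1*(-24) = -2397/3569 + 24 = 83259/3569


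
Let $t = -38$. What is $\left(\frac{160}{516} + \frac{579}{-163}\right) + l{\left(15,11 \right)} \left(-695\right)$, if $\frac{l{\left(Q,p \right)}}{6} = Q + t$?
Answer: $\frac{2016631399}{21027} \approx 95907.0$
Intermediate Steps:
$l{\left(Q,p \right)} = -228 + 6 Q$ ($l{\left(Q,p \right)} = 6 \left(Q - 38\right) = 6 \left(-38 + Q\right) = -228 + 6 Q$)
$\left(\frac{160}{516} + \frac{579}{-163}\right) + l{\left(15,11 \right)} \left(-695\right) = \left(\frac{160}{516} + \frac{579}{-163}\right) + \left(-228 + 6 \cdot 15\right) \left(-695\right) = \left(160 \cdot \frac{1}{516} + 579 \left(- \frac{1}{163}\right)\right) + \left(-228 + 90\right) \left(-695\right) = \left(\frac{40}{129} - \frac{579}{163}\right) - -95910 = - \frac{68171}{21027} + 95910 = \frac{2016631399}{21027}$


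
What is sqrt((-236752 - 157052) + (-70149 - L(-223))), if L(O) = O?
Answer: I*sqrt(463730) ≈ 680.98*I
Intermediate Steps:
sqrt((-236752 - 157052) + (-70149 - L(-223))) = sqrt((-236752 - 157052) + (-70149 - 1*(-223))) = sqrt(-393804 + (-70149 + 223)) = sqrt(-393804 - 69926) = sqrt(-463730) = I*sqrt(463730)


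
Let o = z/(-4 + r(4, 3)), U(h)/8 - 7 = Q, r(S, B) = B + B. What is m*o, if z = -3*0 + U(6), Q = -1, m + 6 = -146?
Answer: -3648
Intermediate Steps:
m = -152 (m = -6 - 146 = -152)
r(S, B) = 2*B
U(h) = 48 (U(h) = 56 + 8*(-1) = 56 - 8 = 48)
z = 48 (z = -3*0 + 48 = 0 + 48 = 48)
o = 24 (o = 48/(-4 + 2*3) = 48/(-4 + 6) = 48/2 = (½)*48 = 24)
m*o = -152*24 = -3648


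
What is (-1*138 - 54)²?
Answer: 36864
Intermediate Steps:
(-1*138 - 54)² = (-138 - 54)² = (-192)² = 36864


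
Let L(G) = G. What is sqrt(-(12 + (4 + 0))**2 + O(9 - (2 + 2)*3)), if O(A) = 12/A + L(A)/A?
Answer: I*sqrt(259) ≈ 16.093*I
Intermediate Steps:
O(A) = 1 + 12/A (O(A) = 12/A + A/A = 12/A + 1 = 1 + 12/A)
sqrt(-(12 + (4 + 0))**2 + O(9 - (2 + 2)*3)) = sqrt(-(12 + (4 + 0))**2 + (12 + (9 - (2 + 2)*3))/(9 - (2 + 2)*3)) = sqrt(-(12 + 4)**2 + (12 + (9 - 4*3))/(9 - 4*3)) = sqrt(-1*16**2 + (12 + (9 - 1*12))/(9 - 1*12)) = sqrt(-1*256 + (12 + (9 - 12))/(9 - 12)) = sqrt(-256 + (12 - 3)/(-3)) = sqrt(-256 - 1/3*9) = sqrt(-256 - 3) = sqrt(-259) = I*sqrt(259)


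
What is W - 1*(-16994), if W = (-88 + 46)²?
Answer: 18758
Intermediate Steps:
W = 1764 (W = (-42)² = 1764)
W - 1*(-16994) = 1764 - 1*(-16994) = 1764 + 16994 = 18758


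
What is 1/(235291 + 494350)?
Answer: 1/729641 ≈ 1.3705e-6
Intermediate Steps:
1/(235291 + 494350) = 1/729641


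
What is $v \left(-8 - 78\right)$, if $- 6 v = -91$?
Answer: $- \frac{3913}{3} \approx -1304.3$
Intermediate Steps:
$v = \frac{91}{6}$ ($v = \left(- \frac{1}{6}\right) \left(-91\right) = \frac{91}{6} \approx 15.167$)
$v \left(-8 - 78\right) = \frac{91 \left(-8 - 78\right)}{6} = \frac{91}{6} \left(-86\right) = - \frac{3913}{3}$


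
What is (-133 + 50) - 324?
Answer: -407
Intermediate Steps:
(-133 + 50) - 324 = -83 - 324 = -407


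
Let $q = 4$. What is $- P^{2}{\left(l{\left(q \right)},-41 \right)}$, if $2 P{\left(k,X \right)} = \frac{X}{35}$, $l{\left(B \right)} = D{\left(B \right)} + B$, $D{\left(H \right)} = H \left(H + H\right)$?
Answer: $- \frac{1681}{4900} \approx -0.34306$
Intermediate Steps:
$D{\left(H \right)} = 2 H^{2}$ ($D{\left(H \right)} = H 2 H = 2 H^{2}$)
$l{\left(B \right)} = B + 2 B^{2}$ ($l{\left(B \right)} = 2 B^{2} + B = B + 2 B^{2}$)
$P{\left(k,X \right)} = \frac{X}{70}$ ($P{\left(k,X \right)} = \frac{X \frac{1}{35}}{2} = \frac{\frac{1}{35} X}{2} = \frac{X}{70}$)
$- P^{2}{\left(l{\left(q \right)},-41 \right)} = - \left(\frac{1}{70} \left(-41\right)\right)^{2} = - \left(- \frac{41}{70}\right)^{2} = \left(-1\right) \frac{1681}{4900} = - \frac{1681}{4900}$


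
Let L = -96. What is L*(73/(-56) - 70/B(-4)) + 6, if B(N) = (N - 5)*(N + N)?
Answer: 4714/21 ≈ 224.48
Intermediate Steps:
B(N) = 2*N*(-5 + N) (B(N) = (-5 + N)*(2*N) = 2*N*(-5 + N))
L*(73/(-56) - 70/B(-4)) + 6 = -96*(73/(-56) - 70*(-1/(8*(-5 - 4)))) + 6 = -96*(73*(-1/56) - 70/(2*(-4)*(-9))) + 6 = -96*(-73/56 - 70/72) + 6 = -96*(-73/56 - 70*1/72) + 6 = -96*(-73/56 - 35/36) + 6 = -96*(-1147/504) + 6 = 4588/21 + 6 = 4714/21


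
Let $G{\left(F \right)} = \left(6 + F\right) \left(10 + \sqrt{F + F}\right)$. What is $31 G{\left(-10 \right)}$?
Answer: $-1240 - 248 i \sqrt{5} \approx -1240.0 - 554.54 i$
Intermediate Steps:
$G{\left(F \right)} = \left(6 + F\right) \left(10 + \sqrt{2} \sqrt{F}\right)$ ($G{\left(F \right)} = \left(6 + F\right) \left(10 + \sqrt{2 F}\right) = \left(6 + F\right) \left(10 + \sqrt{2} \sqrt{F}\right)$)
$31 G{\left(-10 \right)} = 31 \left(60 + 10 \left(-10\right) + \sqrt{2} \left(-10\right)^{\frac{3}{2}} + 6 \sqrt{2} \sqrt{-10}\right) = 31 \left(60 - 100 + \sqrt{2} \left(- 10 i \sqrt{10}\right) + 6 \sqrt{2} i \sqrt{10}\right) = 31 \left(60 - 100 - 20 i \sqrt{5} + 12 i \sqrt{5}\right) = 31 \left(-40 - 8 i \sqrt{5}\right) = -1240 - 248 i \sqrt{5}$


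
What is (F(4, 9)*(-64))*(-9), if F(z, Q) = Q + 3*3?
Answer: 10368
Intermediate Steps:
F(z, Q) = 9 + Q (F(z, Q) = Q + 9 = 9 + Q)
(F(4, 9)*(-64))*(-9) = ((9 + 9)*(-64))*(-9) = (18*(-64))*(-9) = -1152*(-9) = 10368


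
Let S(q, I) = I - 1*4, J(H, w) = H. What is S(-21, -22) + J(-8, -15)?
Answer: -34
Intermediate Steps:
S(q, I) = -4 + I (S(q, I) = I - 4 = -4 + I)
S(-21, -22) + J(-8, -15) = (-4 - 22) - 8 = -26 - 8 = -34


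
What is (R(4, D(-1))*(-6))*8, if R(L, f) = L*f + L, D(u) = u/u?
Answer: -384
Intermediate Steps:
D(u) = 1
R(L, f) = L + L*f
(R(4, D(-1))*(-6))*8 = ((4*(1 + 1))*(-6))*8 = ((4*2)*(-6))*8 = (8*(-6))*8 = -48*8 = -384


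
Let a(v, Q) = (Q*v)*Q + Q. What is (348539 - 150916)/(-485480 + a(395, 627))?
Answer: 197623/154801102 ≈ 0.0012766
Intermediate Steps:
a(v, Q) = Q + v*Q² (a(v, Q) = v*Q² + Q = Q + v*Q²)
(348539 - 150916)/(-485480 + a(395, 627)) = (348539 - 150916)/(-485480 + 627*(1 + 627*395)) = 197623/(-485480 + 627*(1 + 247665)) = 197623/(-485480 + 627*247666) = 197623/(-485480 + 155286582) = 197623/154801102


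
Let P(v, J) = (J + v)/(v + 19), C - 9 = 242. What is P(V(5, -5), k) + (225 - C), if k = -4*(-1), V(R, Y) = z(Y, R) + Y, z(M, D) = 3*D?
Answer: -740/29 ≈ -25.517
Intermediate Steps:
C = 251 (C = 9 + 242 = 251)
V(R, Y) = Y + 3*R (V(R, Y) = 3*R + Y = Y + 3*R)
k = 4
P(v, J) = (J + v)/(19 + v)
P(V(5, -5), k) + (225 - C) = (4 + (-5 + 3*5))/(19 + (-5 + 3*5)) + (225 - 1*251) = (4 + (-5 + 15))/(19 + (-5 + 15)) + (225 - 251) = (4 + 10)/(19 + 10) - 26 = 14/29 - 26 = -740/29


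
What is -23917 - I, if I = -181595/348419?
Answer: -8332955628/348419 ≈ -23916.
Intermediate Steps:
I = -181595/348419 (I = -181595*1/348419 = -181595/348419 ≈ -0.52120)
-23917 - I = -23917 - 1*(-181595/348419) = -23917 + 181595/348419 = -8332955628/348419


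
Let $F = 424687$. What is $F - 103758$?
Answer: $320929$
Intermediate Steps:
$F - 103758 = 424687 - 103758 = 320929$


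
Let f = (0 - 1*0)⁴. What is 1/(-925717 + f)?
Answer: -1/925717 ≈ -1.0802e-6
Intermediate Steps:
f = 0 (f = (0 + 0)⁴ = 0⁴ = 0)
1/(-925717 + f) = 1/(-925717 + 0) = 1/(-925717) = -1/925717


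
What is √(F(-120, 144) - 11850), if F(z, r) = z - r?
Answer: 3*I*√1346 ≈ 110.06*I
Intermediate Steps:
√(F(-120, 144) - 11850) = √((-120 - 1*144) - 11850) = √((-120 - 144) - 11850) = √(-264 - 11850) = √(-12114) = 3*I*√1346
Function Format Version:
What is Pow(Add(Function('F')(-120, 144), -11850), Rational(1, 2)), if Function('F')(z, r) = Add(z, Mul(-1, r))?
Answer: Mul(3, I, Pow(1346, Rational(1, 2))) ≈ Mul(110.06, I)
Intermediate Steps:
Pow(Add(Function('F')(-120, 144), -11850), Rational(1, 2)) = Pow(Add(Add(-120, Mul(-1, 144)), -11850), Rational(1, 2)) = Pow(Add(Add(-120, -144), -11850), Rational(1, 2)) = Pow(Add(-264, -11850), Rational(1, 2)) = Pow(-12114, Rational(1, 2)) = Mul(3, I, Pow(1346, Rational(1, 2)))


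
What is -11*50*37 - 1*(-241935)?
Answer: 221585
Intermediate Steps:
-11*50*37 - 1*(-241935) = -550*37 + 241935 = -20350 + 241935 = 221585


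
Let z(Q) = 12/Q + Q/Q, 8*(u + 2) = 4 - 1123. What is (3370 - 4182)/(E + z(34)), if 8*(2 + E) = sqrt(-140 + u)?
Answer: 7067648/64877 + 3754688*I*sqrt(4510)/713647 ≈ 108.94 + 353.33*I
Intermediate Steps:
u = -1135/8 (u = -2 + (4 - 1123)/8 = -2 + (1/8)*(-1119) = -2 - 1119/8 = -1135/8 ≈ -141.88)
z(Q) = 1 + 12/Q (z(Q) = 12/Q + 1 = 1 + 12/Q)
E = -2 + I*sqrt(4510)/32 (E = -2 + sqrt(-140 - 1135/8)/8 = -2 + sqrt(-2255/8)/8 = -2 + (I*sqrt(4510)/4)/8 = -2 + I*sqrt(4510)/32 ≈ -2.0 + 2.0986*I)
(3370 - 4182)/(E + z(34)) = (3370 - 4182)/((-2 + I*sqrt(4510)/32) + (12 + 34)/34) = -812/((-2 + I*sqrt(4510)/32) + (1/34)*46) = -812/((-2 + I*sqrt(4510)/32) + 23/17) = -812/(-11/17 + I*sqrt(4510)/32)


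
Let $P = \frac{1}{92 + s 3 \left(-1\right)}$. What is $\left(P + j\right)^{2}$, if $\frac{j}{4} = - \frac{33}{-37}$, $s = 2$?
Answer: $\frac{129709321}{10125124} \approx 12.811$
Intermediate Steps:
$j = \frac{132}{37}$ ($j = 4 \left(- \frac{33}{-37}\right) = 4 \left(\left(-33\right) \left(- \frac{1}{37}\right)\right) = 4 \cdot \frac{33}{37} = \frac{132}{37} \approx 3.5676$)
$P = \frac{1}{86}$ ($P = \frac{1}{92 + 2 \cdot 3 \left(-1\right)} = \frac{1}{92 + 6 \left(-1\right)} = \frac{1}{92 - 6} = \frac{1}{86} \approx 0.011628$)
$\left(P + j\right)^{2} = \left(\frac{1}{86} + \frac{132}{37}\right)^{2} = \left(\frac{11389}{3182}\right)^{2} = \frac{129709321}{10125124}$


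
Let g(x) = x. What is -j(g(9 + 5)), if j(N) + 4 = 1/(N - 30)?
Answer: 65/16 ≈ 4.0625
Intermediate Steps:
j(N) = -4 + 1/(-30 + N) (j(N) = -4 + 1/(N - 30) = -4 + 1/(-30 + N))
-j(g(9 + 5)) = -(121 - 4*(9 + 5))/(-30 + (9 + 5)) = -(121 - 4*14)/(-30 + 14) = -(121 - 56)/(-16) = -(-1)*65/16 = -1*(-65/16) = 65/16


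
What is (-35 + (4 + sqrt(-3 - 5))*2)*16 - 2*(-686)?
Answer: 940 + 64*I*sqrt(2) ≈ 940.0 + 90.51*I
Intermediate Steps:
(-35 + (4 + sqrt(-3 - 5))*2)*16 - 2*(-686) = (-35 + (4 + sqrt(-8))*2)*16 - 1*(-1372) = (-35 + (4 + 2*I*sqrt(2))*2)*16 + 1372 = (-35 + (8 + 4*I*sqrt(2)))*16 + 1372 = (-27 + 4*I*sqrt(2))*16 + 1372 = (-432 + 64*I*sqrt(2)) + 1372 = 940 + 64*I*sqrt(2)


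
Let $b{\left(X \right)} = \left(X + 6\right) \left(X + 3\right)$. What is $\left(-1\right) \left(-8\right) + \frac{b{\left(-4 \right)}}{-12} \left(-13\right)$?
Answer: $\frac{35}{6} \approx 5.8333$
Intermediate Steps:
$b{\left(X \right)} = \left(3 + X\right) \left(6 + X\right)$ ($b{\left(X \right)} = \left(6 + X\right) \left(3 + X\right) = \left(3 + X\right) \left(6 + X\right)$)
$\left(-1\right) \left(-8\right) + \frac{b{\left(-4 \right)}}{-12} \left(-13\right) = \left(-1\right) \left(-8\right) + \frac{18 + \left(-4\right)^{2} + 9 \left(-4\right)}{-12} \left(-13\right) = 8 + \left(18 + 16 - 36\right) \left(- \frac{1}{12}\right) \left(-13\right) = 8 + \left(-2\right) \left(- \frac{1}{12}\right) \left(-13\right) = 8 + \frac{1}{6} \left(-13\right) = 8 - \frac{13}{6} = \frac{35}{6}$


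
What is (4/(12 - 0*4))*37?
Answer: 37/3 ≈ 12.333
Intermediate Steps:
(4/(12 - 0*4))*37 = (4/(12 - 1*0))*37 = (4/(12 + 0))*37 = (4/12)*37 = (4*(1/12))*37 = (1/3)*37 = 37/3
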